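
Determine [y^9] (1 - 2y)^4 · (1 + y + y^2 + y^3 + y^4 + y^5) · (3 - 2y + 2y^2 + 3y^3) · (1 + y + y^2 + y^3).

19

(1 - 2y)^4 has coefficients 1,-8,24,-32,16 for degrees 0…4.
(1 + y + y^2 + y^3 + y^4 + y^5) has coefficients 1,1,1,1,1,1,0,0,0,0 for degrees 0…9.
Multiplying by (3 - 2y + 2y^2 + 3y^3) gives running coefficients 3,1,3,6,6,6,3,5,3,0 for degrees 0…9.
Finally multiplying by (1 + y + y^2 + y^3), the product of all factors after the first has coefficients 3,4,7,13,16,21,21,20,17,11 for degrees 0…9.
[y^9] = 1·11 − 8·17 + 24·20 − 32·21 + 16·21 = 19.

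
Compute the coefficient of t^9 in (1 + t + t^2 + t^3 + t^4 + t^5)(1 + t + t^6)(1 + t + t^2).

3

(1 + t + t^2 + t^3 + t^4 + t^5) has coefficients 1,1,1,1,1,1 for degrees 0…5.
(1 + t + t^6) has coefficients 1,1,0,0,0,0,1,0,0,0 for degrees 0…9.
Finally multiplying by (1 + t + t^2), the product of all factors after the first has coefficients 1,2,2,1,0,0,1,1,1,0 for degrees 0…9.
[t^9] = 1·0 + 1·1 + 1·1 + 1·1 + 1·0 + 1·0 = 3.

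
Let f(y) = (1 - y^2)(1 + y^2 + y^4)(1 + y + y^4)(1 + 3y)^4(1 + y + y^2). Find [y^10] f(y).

(1 - y^2) has coefficients 1,0,-1 for degrees 0…2.
(1 + y^2 + y^4) has coefficients 1,0,1,0,1,0,0,0,0,0,0 for degrees 0…10.
Multiplying by (1 + y + y^4) gives running coefficients 1,1,1,1,2,1,1,0,1,0,0 for degrees 0…10.
Multiplying by (1 + 3y)^4 gives running coefficients 1,13,67,175,257,268,310,363,325,201,135 for degrees 0…10.
Finally multiplying by (1 + y + y^2), the product of all factors after the first has coefficients 1,14,81,255,499,700,835,941,998,889,661 for degrees 0…10.
[y^10] = 1·661 − 1·998 = -337.

-337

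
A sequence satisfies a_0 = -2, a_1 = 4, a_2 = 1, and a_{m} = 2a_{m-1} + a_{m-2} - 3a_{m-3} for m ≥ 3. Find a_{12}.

The ordinary generating function has denominator 1 - 2t - t^2 + 3t^3.
Iterating the recurrence: a_0,…,a_{12} = -2, 4, 1, 12, 13, 35, 47, 90, 122, 193, 238, 303, 265.

265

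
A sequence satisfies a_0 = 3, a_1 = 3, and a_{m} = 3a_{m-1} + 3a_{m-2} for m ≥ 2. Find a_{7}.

The ordinary generating function has denominator 1 - 3t - 3t^2.
Iterating the recurrence: a_0,…,a_{7} = 3, 3, 18, 63, 243, 918, 3483, 13203.

13203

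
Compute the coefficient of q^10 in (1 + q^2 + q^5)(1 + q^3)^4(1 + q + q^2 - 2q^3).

14

(1 + q^2 + q^5) has coefficients 1,0,1,0,0,1 for degrees 0…5.
(1 + q^3)^4 has coefficients 1,0,0,4,0,0,6,0,0,4,0 for degrees 0…10.
Finally multiplying by (1 + q + q^2 - 2q^3), the product of all factors after the first has coefficients 1,1,1,2,4,4,-2,6,6,-8,4 for degrees 0…10.
[q^10] = 1·4 + 1·6 + 1·4 = 14.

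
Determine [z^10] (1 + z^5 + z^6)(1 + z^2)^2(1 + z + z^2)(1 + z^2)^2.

(1 + z^5 + z^6) has coefficients 1,0,0,0,0,1,1 for degrees 0…6.
(1 + z^2)^2 has coefficients 1,0,2,0,1,0,0,0,0,0,0 for degrees 0…10.
Multiplying by (1 + z + z^2) gives running coefficients 1,1,3,2,3,1,1,0,0,0,0 for degrees 0…10.
Finally multiplying by (1 + z^2)^2, the product of all factors after the first has coefficients 1,1,5,4,10,6,10,4,5,1,1 for degrees 0…10.
[z^10] = 1·1 + 1·6 + 1·10 = 17.

17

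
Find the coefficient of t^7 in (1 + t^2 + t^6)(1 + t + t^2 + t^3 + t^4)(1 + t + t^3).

5

(1 + t^2 + t^6) has coefficients 1,0,1,0,0,0,1 for degrees 0…6.
(1 + t + t^2 + t^3 + t^4) has coefficients 1,1,1,1,1,0,0,0 for degrees 0…7.
Finally multiplying by (1 + t + t^3), the product of all factors after the first has coefficients 1,2,2,3,3,2,1,1 for degrees 0…7.
[t^7] = 1·1 + 1·2 + 1·2 = 5.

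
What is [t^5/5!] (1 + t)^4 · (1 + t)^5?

The EGF product rule gives c_5 = Σ_{k_1+k_2=5} C(5; k_1,k_2) · ∏ g_i(k_i), where (1+t)^4 gives the falling factorial (4)_k; (1+t)^5 gives the falling factorial (5)_k.
g_1(k) for k = 0…5: 1, 4, 12, 24, 24, 0.
g_2(k) for k = 0…5: 1, 5, 20, 60, 120, 120.
c_5 = Σ_k C(5,k)·g_1(k)·g_2(5−k) = 1·1·120 + 5·4·120 + 10·12·60 + 10·24·20 + 5·24·5 = 120 + 2400 + 7200 + 4800 + 600 = 15120.

15120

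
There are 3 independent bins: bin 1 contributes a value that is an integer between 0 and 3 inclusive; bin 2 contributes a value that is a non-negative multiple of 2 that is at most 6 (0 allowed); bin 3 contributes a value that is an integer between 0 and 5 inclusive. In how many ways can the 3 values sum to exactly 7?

The generating function for the choices is (1 + y + y² + y³)·(1 + y² + y⁴ + y⁶)·(1 + y + y² + y³ + y⁴ + y⁵); the count is [y⁷].
(1 + y + y² + y³) has coefficients 1,1,1,1 for degrees 0…3.
(1 + y² + y⁴ + y⁶) has coefficients 1,0,1,0,1,0,1,0 for degrees 0…7.
Finally multiplying by (1 + y + y² + y³ + y⁴ + y⁵), the product of all factors after the first has coefficients 1,1,2,2,3,3,3,3 for degrees 0…7.
[y⁷] = 1·3 + 1·3 + 1·3 + 1·3 = 12.

12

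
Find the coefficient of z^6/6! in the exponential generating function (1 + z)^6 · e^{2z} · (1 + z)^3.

The EGF product rule gives c_6 = Σ_{k_1+k_2+k_3=6} C(6; k_1,k_2,k_3) · ∏ g_i(k_i), where (1+z)^6 gives the falling factorial (6)_k; e^{2z} gives (2)^k; (1+z)^3 gives the falling factorial (3)_k.
g_1(k) for k = 0…6: 1, 6, 30, 120, 360, 720, 720.
g_2(k) for k = 0…6: 1, 2, 4, 8, 16, 32, 64.
g_3(k) for k = 0…6: 1, 3, 6, 6, 0, 0, 0.
First combine the last two factors: h(k) = Σ_j C(k,j)·g_2(j)·g_3(k−j) for k = 0…6: 1, 5, 22, 86, 304, 992, 3040.
c_6 = Σ_k C(6,k)·g_1(k)·h(6−k) = 1·1·3040 + 6·6·992 + 15·30·304 + 20·120·86 + 15·360·22 + 6·720·5 + 1·720·1 = 3040 + 35712 + 136800 + 206400 + 118800 + 21600 + 720 = 523072.

523072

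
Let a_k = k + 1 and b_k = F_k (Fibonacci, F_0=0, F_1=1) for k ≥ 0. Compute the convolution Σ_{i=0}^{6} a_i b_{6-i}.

This is [x^6] in the product of the two ordinary generating functions.
Σ = 1·8 + 2·5 + 3·3 + 4·2 + 5·1 + 6·1 + 7·0 = 46.

46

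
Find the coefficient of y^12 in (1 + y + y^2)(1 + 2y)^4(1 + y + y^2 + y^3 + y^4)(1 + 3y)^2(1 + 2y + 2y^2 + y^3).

(1 + y + y^2) has coefficients 1,1,1 for degrees 0…2.
(1 + 2y)^4 has coefficients 1,8,24,32,16,0,0,0,0,0,0,0,0 for degrees 0…12.
Multiplying by (1 + y + y^2 + y^3 + y^4) gives running coefficients 1,9,33,65,81,80,72,48,16,0,0,0,0 for degrees 0…12.
Multiplying by (1 + 3y)^2 gives running coefficients 1,15,96,344,768,1151,1281,1200,952,528,144,0,0 for degrees 0…12.
Finally multiplying by (1 + 2y + 2y^2 + y^3), the product of all factors after the first has coefficients 1,17,128,567,1663,3471,5463,6832,7065,6113,4304,2296,816 for degrees 0…12.
[y^12] = 1·816 + 1·2296 + 1·4304 = 7416.

7416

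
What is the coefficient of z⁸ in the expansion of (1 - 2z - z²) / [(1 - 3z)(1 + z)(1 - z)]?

The denominator gives the recurrence a_n = 3a_(n−1) + a_(n−2) − 3a_(n−3) for n ≥ 3; the numerator fixes a_0 = 1, a_1 = 1, a_2 = 3.
Iterating: 1, 1, 3, 7, 21, 61, 183, 547, 1641, so a_8 = 1641.

1641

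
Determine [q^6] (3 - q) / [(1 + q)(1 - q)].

3

Partial fractions give a closed form: a_n = (2)·(-1)^n + (1)·1^n.
At n = 6: a_6 = 3.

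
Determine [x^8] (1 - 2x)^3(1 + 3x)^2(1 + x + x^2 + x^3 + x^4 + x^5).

-2

(1 - 2x)^3 has coefficients 1,-6,12,-8 for degrees 0…3.
(1 + 3x)^2 has coefficients 1,6,9,0,0,0,0,0,0 for degrees 0…8.
Finally multiplying by (1 + x + x^2 + x^3 + x^4 + x^5), the product of all factors after the first has coefficients 1,7,16,16,16,16,15,9,0 for degrees 0…8.
[x^8] = 1·0 − 6·9 + 12·15 − 8·16 = -2.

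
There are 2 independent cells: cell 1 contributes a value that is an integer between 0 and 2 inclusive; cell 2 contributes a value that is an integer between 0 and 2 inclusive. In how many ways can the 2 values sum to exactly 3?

The generating function for the choices is (1 + t + t^2)·(1 + t + t^2); the count is [t^3].
(1 + t + t^2) has coefficients 1,1,1 for degrees 0…2.
(1 + t + t^2) has coefficients 1,1,1,0 for degrees 0…3.
[t^3] = 1·0 + 1·1 + 1·1 = 2.

2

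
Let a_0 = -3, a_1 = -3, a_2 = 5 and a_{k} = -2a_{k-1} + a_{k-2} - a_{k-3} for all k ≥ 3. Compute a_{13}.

-125250

The ordinary generating function has denominator 1 + 2q - q^2 + q^3.
Iterating the recurrence: a_0,…,a_{13} = -3, -3, 5, -10, 28, -71, 180, -459, 1169, -2977, 7582, -19310, 49179, -125250.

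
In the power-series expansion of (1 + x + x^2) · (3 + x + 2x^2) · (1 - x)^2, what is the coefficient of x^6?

(1 + x + x^2) has coefficients 1,1,1 for degrees 0…2.
(3 + x + 2x^2) has coefficients 3,1,2,0,0,0,0 for degrees 0…6.
Finally multiplying by (1 - x)^2, the product of all factors after the first has coefficients 3,-5,3,-3,2,0,0 for degrees 0…6.
[x^6] = 1·0 + 1·0 + 1·2 = 2.

2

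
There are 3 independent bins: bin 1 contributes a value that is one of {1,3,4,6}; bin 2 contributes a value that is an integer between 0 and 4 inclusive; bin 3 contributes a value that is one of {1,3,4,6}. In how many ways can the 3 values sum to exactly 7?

The generating function for the choices is (z + z³ + z⁴ + z⁶)·(1 + z + z² + z³ + z⁴)·(z + z³ + z⁴ + z⁶); the count is [z⁷].
(z + z³ + z⁴ + z⁶) has coefficients 0,1,0,1,1,0,1 for degrees 0…6.
(1 + z + z² + z³ + z⁴) has coefficients 1,1,1,1,1,0,0,0 for degrees 0…7.
Finally multiplying by (z + z³ + z⁴ + z⁶), the product of all factors after the first has coefficients 0,1,1,2,3,3,3,3 for degrees 0…7.
[z⁷] = 1·3 + 1·3 + 1·2 + 1·1 = 9.

9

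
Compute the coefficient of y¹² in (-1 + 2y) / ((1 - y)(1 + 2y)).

Partial fractions give a closed form: a_n = (1/3)·1^n + (-4/3)·(-2)^n.
At n = 12: a_12 = -5461.

-5461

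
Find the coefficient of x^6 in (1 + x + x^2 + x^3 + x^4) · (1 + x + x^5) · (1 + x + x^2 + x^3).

7

(1 + x + x^2 + x^3 + x^4) has coefficients 1,1,1,1,1 for degrees 0…4.
(1 + x + x^5) has coefficients 1,1,0,0,0,1,0 for degrees 0…6.
Finally multiplying by (1 + x + x^2 + x^3), the product of all factors after the first has coefficients 1,2,2,2,1,1,1 for degrees 0…6.
[x^6] = 1·1 + 1·1 + 1·1 + 1·2 + 1·2 = 7.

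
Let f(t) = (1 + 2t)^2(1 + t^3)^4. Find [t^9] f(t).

4

(1 + 2t)^2 has coefficients 1,4,4 for degrees 0…2.
(1 + t^3)^4 has coefficients 1,0,0,4,0,0,6,0,0,4 for degrees 0…9.
[t^9] = 1·4 + 4·0 + 4·0 = 4.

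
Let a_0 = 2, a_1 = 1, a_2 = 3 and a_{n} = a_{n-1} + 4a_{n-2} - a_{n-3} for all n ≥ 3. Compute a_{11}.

The ordinary generating function has denominator 1 - q - 4q^2 + q^3.
Iterating the recurrence: a_0,…,a_{11} = 2, 1, 3, 5, 16, 33, 92, 208, 543, 1283, 3247, 7836.

7836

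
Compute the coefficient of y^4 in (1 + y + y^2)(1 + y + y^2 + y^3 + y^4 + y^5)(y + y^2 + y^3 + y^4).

9

(1 + y + y^2) has coefficients 1,1,1 for degrees 0…2.
(1 + y + y^2 + y^3 + y^4 + y^5) has coefficients 1,1,1,1,1 for degrees 0…4.
Finally multiplying by (y + y^2 + y^3 + y^4), the product of all factors after the first has coefficients 0,1,2,3,4 for degrees 0…4.
[y^4] = 1·4 + 1·3 + 1·2 = 9.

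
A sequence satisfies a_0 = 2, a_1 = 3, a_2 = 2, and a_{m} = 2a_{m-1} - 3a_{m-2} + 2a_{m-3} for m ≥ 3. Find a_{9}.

The ordinary generating function has denominator 1 - 2x + 3x^2 - 2x^3.
Iterating the recurrence: a_0,…,a_{9} = 2, 3, 2, -1, -2, 3, 10, 7, -10, -21.

-21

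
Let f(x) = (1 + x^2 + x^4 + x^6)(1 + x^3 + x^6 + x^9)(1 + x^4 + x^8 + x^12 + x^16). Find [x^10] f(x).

4

(1 + x^2 + x^4 + x^6) has coefficients 1,0,1,0,1,0,1 for degrees 0…6.
(1 + x^3 + x^6 + x^9) has coefficients 1,0,0,1,0,0,1,0,0,1,0 for degrees 0…10.
Finally multiplying by (1 + x^4 + x^8 + x^12 + x^16), the product of all factors after the first has coefficients 1,0,0,1,1,0,1,1,1,1,1 for degrees 0…10.
[x^10] = 1·1 + 1·1 + 1·1 + 1·1 = 4.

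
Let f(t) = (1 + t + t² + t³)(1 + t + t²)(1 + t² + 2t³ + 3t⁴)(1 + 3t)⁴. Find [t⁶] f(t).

(1 + t + t² + t³) has coefficients 1,1,1,1 for degrees 0…3.
(1 + t + t²) has coefficients 1,1,1,0,0,0,0 for degrees 0…6.
Multiplying by (1 + t² + 2t³ + 3t⁴) gives running coefficients 1,1,2,3,6,5,3 for degrees 0…6.
Finally multiplying by (1 + 3t)⁴, the product of all factors after the first has coefficients 1,13,68,189,339,536,873 for degrees 0…6.
[t⁶] = 1·873 + 1·536 + 1·339 + 1·189 = 1937.

1937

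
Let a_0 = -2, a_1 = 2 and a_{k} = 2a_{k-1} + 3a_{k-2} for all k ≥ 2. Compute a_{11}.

2

The ordinary generating function has denominator 1 - 2t - 3t^2.
Iterating the recurrence: a_0,…,a_{11} = -2, 2, -2, 2, -2, 2, -2, 2, -2, 2, -2, 2.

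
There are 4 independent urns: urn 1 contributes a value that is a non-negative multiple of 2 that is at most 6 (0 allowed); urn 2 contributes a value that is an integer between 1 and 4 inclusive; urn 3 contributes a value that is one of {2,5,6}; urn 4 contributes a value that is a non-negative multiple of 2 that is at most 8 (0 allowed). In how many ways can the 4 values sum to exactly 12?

20

The generating function for the choices is (1 + t² + t⁴ + t⁶)·(t + t² + t³ + t⁴)·(t² + t⁵ + t⁶)·(1 + t² + t⁴ + t⁶ + t⁸); the count is [t¹²].
(1 + t² + t⁴ + t⁶) has coefficients 1,0,1,0,1,0,1 for degrees 0…6.
(t + t² + t³ + t⁴) has coefficients 0,1,1,1,1,0,0,0,0,0,0,0,0 for degrees 0…12.
Multiplying by (t² + t⁵ + t⁶) gives running coefficients 0,0,0,1,1,1,2,2,2,2,1,0,0 for degrees 0…12.
Finally multiplying by (1 + t² + t⁴ + t⁶ + t⁸), the product of all factors after the first has coefficients 0,0,0,1,1,2,3,4,5,6,6,6,6 for degrees 0…12.
[t¹²] = 1·6 + 1·6 + 1·5 + 1·3 = 20.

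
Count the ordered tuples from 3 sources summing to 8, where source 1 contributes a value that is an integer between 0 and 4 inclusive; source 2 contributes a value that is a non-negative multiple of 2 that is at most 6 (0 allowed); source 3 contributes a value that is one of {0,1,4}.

The generating function for the choices is (1 + x + x² + x³ + x⁴)·(1 + x² + x⁴ + x⁶)·(1 + x + x⁴); the count is [x⁸].
(1 + x + x² + x³ + x⁴) has coefficients 1,1,1,1,1 for degrees 0…4.
(1 + x² + x⁴ + x⁶) has coefficients 1,0,1,0,1,0,1,0,0 for degrees 0…8.
Finally multiplying by (1 + x + x⁴), the product of all factors after the first has coefficients 1,1,1,1,2,1,2,1,1 for degrees 0…8.
[x⁸] = 1·1 + 1·1 + 1·2 + 1·1 + 1·2 = 7.

7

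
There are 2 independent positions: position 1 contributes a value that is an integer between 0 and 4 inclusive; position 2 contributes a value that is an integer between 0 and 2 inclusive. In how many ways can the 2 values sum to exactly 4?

3

The generating function for the choices is (1 + z + z² + z³ + z⁴)·(1 + z + z²); the count is [z⁴].
(1 + z + z² + z³ + z⁴) has coefficients 1,1,1,1,1 for degrees 0…4.
(1 + z + z²) has coefficients 1,1,1,0,0 for degrees 0…4.
[z⁴] = 1·0 + 1·0 + 1·1 + 1·1 + 1·1 = 3.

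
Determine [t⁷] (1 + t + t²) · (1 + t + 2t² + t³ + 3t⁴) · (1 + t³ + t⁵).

(1 + t + t²) has coefficients 1,1,1 for degrees 0…2.
(1 + t + 2t² + t³ + 3t⁴) has coefficients 1,1,2,1,3,0,0,0 for degrees 0…7.
Finally multiplying by (1 + t³ + t⁵), the product of all factors after the first has coefficients 1,1,2,2,4,3,2,5 for degrees 0…7.
[t⁷] = 1·5 + 1·2 + 1·3 = 10.

10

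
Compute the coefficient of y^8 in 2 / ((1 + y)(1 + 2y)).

1022

The denominator gives the recurrence a_n = −3a_(n−1) − 2a_(n−2) for n ≥ 2; the numerator fixes a_0 = 2, a_1 = -6.
Iterating: 2, -6, 14, -30, 62, -126, 254, -510, 1022, so a_8 = 1022.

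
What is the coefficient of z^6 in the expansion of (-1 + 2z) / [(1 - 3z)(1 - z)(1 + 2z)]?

-253

Partial fractions give a closed form: a_n = (-3/10)·3^n + (-1/6)·1^n + (-8/15)·(-2)^n.
At n = 6: a_6 = -253.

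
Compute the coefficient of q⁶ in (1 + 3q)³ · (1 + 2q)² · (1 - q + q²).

108

(1 + 3q)³ has coefficients 1,9,27,27 for degrees 0…3.
(1 + 2q)² has coefficients 1,4,4,0,0,0,0 for degrees 0…6.
Finally multiplying by (1 - q + q²), the product of all factors after the first has coefficients 1,3,1,0,4,0,0 for degrees 0…6.
[q⁶] = 1·0 + 9·0 + 27·4 + 27·0 = 108.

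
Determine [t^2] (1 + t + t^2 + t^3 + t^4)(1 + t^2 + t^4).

2

(1 + t + t^2 + t^3 + t^4) has coefficients 1,1,1 for degrees 0…2.
(1 + t^2 + t^4) has coefficients 1,0,1 for degrees 0…2.
[t^2] = 1·1 + 1·0 + 1·1 = 2.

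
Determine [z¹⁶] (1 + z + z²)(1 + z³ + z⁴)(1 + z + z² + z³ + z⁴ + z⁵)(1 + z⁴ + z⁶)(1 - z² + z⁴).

(1 + z + z²) has coefficients 1,1,1 for degrees 0…2.
(1 + z³ + z⁴) has coefficients 1,0,0,1,1,0,0,0,0,0,0,0,0,0,0,0,0 for degrees 0…16.
Multiplying by (1 + z + z² + z³ + z⁴ + z⁵) gives running coefficients 1,1,1,2,3,3,2,2,2,1,0,0,0,0,0,0,0 for degrees 0…16.
Multiplying by (1 + z⁴ + z⁶) gives running coefficients 1,1,1,2,4,4,4,5,6,6,5,5,4,3,2,1,0 for degrees 0…16.
Finally multiplying by (1 - z² + z⁴), the product of all factors after the first has coefficients 1,1,0,1,4,3,1,3,6,5,3,4,5,4,3,3,2 for degrees 0…16.
[z¹⁶] = 1·2 + 1·3 + 1·3 = 8.

8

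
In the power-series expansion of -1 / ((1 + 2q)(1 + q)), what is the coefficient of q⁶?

Partial fractions give a closed form: a_n = (-2)·(-2)^n + (1)·(-1)^n.
At n = 6: a_6 = -127.

-127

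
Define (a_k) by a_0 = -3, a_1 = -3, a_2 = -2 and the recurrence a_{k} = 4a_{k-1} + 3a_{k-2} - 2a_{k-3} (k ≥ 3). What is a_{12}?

-8386004

The ordinary generating function has denominator 1 - 4x - 3x^2 + 2x^3.
Iterating the recurrence: a_0,…,a_{12} = -3, -3, -2, -11, -44, -205, -930, -4247, -19368, -88353, -403022, -1838411, -8386004.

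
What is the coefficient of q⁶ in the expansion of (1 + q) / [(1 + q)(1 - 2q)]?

Partial fractions give a closed form: a_n = (1)·2^n.
At n = 6: a_6 = 64.

64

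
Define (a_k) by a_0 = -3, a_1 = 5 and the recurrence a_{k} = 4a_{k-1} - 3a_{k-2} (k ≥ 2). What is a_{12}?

2125757

The ordinary generating function has denominator 1 - 4q + 3q^2.
Iterating the recurrence: a_0,…,a_{12} = -3, 5, 29, 101, 317, 965, 2909, 8741, 26237, 78725, 236189, 708581, 2125757.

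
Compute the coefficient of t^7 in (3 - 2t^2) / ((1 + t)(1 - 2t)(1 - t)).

426

Partial fractions give a closed form: a_n = (1/6)·(-1)^n + (10/3)·2^n + (-1/2)·1^n.
At n = 7: a_7 = 426.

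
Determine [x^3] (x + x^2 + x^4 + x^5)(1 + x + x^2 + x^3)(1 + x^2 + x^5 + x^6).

(x + x^2 + x^4 + x^5) has coefficients 0,1,1,0 for degrees 0…3.
(1 + x + x^2 + x^3) has coefficients 1,1,1,1 for degrees 0…3.
Finally multiplying by (1 + x^2 + x^5 + x^6), the product of all factors after the first has coefficients 1,1,2,2 for degrees 0…3.
[x^3] = 1·2 + 1·1 = 3.

3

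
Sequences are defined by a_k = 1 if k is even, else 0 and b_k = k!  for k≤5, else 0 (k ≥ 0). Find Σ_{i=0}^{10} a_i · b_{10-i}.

This is [x^10] in the product of the two ordinary generating functions.
Σ = 1·0 + 0·0 + 1·0 + 0·0 + 1·0 + 0·120 + 1·24 + 0·6 + 1·2 + 0·1 + 1·1 = 27.

27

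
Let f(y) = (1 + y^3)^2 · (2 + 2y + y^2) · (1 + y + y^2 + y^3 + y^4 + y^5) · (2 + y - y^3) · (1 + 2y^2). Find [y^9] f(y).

86

(1 + y^3)^2 has coefficients 1,0,0,2,0,0,1 for degrees 0…6.
(2 + 2y + y^2) has coefficients 2,2,1,0,0,0,0,0,0,0 for degrees 0…9.
Multiplying by (1 + y + y^2 + y^3 + y^4 + y^5) gives running coefficients 2,4,5,5,5,5,3,1,0,0 for degrees 0…9.
Multiplying by (2 + y - y^3) gives running coefficients 4,10,14,13,11,10,6,0,-4,-3 for degrees 0…9.
Finally multiplying by (1 + 2y^2), the product of all factors after the first has coefficients 4,10,22,33,39,36,28,20,8,-3 for degrees 0…9.
[y^9] = 1·(-3) + 2·28 + 1·33 = 86.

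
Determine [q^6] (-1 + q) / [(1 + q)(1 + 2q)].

The denominator gives the recurrence a_n = −3a_(n−1) − 2a_(n−2) for n ≥ 2; the numerator fixes a_0 = -1, a_1 = 4.
Iterating: -1, 4, -10, 22, -46, 94, -190, so a_6 = -190.

-190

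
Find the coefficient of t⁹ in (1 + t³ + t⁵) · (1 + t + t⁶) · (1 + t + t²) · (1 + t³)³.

(1 + t³ + t⁵) has coefficients 1,0,0,1,0,1 for degrees 0…5.
(1 + t + t⁶) has coefficients 1,1,0,0,0,0,1,0,0,0 for degrees 0…9.
Multiplying by (1 + t + t²) gives running coefficients 1,2,2,1,0,0,1,1,1,0 for degrees 0…9.
Finally multiplying by (1 + t³)³, the product of all factors after the first has coefficients 1,2,2,4,6,6,7,7,7,7 for degrees 0…9.
[t⁹] = 1·7 + 1·7 + 1·6 = 20.

20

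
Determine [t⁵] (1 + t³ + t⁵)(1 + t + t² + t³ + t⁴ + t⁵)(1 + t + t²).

(1 + t³ + t⁵) has coefficients 1,0,0,1,0,1 for degrees 0…5.
(1 + t + t² + t³ + t⁴ + t⁵) has coefficients 1,1,1,1,1,1 for degrees 0…5.
Finally multiplying by (1 + t + t²), the product of all factors after the first has coefficients 1,2,3,3,3,3 for degrees 0…5.
[t⁵] = 1·3 + 1·3 + 1·1 = 7.

7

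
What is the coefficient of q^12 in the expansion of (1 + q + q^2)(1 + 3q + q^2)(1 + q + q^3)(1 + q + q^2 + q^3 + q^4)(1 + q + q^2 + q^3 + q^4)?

37

(1 + q + q^2) has coefficients 1,1,1 for degrees 0…2.
(1 + 3q + q^2) has coefficients 1,3,1,0,0,0,0,0,0,0,0,0,0 for degrees 0…12.
Multiplying by (1 + q + q^3) gives running coefficients 1,4,4,2,3,1,0,0,0,0,0,0,0 for degrees 0…12.
Multiplying by (1 + q + q^2 + q^3 + q^4) gives running coefficients 1,5,9,11,14,14,10,6,4,1,0,0,0 for degrees 0…12.
Finally multiplying by (1 + q + q^2 + q^3 + q^4), the product of all factors after the first has coefficients 1,6,15,26,40,53,58,55,48,35,21,11,5 for degrees 0…12.
[q^12] = 1·5 + 1·11 + 1·21 = 37.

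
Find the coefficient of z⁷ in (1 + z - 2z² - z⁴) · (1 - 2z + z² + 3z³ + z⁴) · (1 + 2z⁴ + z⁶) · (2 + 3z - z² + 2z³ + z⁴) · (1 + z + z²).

(1 + z - 2z² - z⁴) has coefficients 1,1,-2,0,-1 for degrees 0…4.
(1 - 2z + z² + 3z³ + z⁴) has coefficients 1,-2,1,3,1,0,0,0 for degrees 0…7.
Multiplying by (1 + 2z⁴ + z⁶) gives running coefficients 1,-2,1,3,3,-4,3,4 for degrees 0…7.
Multiplying by (2 + 3z - z² + 2z³ + z⁴) gives running coefficients 2,-1,-5,13,11,-2,-2,30 for degrees 0…7.
Finally multiplying by (1 + z + z²), the product of all factors after the first has coefficients 2,1,-4,7,19,22,7,26 for degrees 0…7.
[z⁷] = 1·26 + 1·7 − 2·22 − 1·7 = -18.

-18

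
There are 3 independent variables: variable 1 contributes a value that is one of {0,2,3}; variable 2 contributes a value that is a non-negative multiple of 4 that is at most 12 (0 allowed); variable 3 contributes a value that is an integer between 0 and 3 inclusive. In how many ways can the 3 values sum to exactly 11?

3

The generating function for the choices is (1 + q^2 + q^3)·(1 + q^4 + q^8 + q^12)·(1 + q + q^2 + q^3); the count is [q^11].
(1 + q^2 + q^3) has coefficients 1,0,1,1 for degrees 0…3.
(1 + q^4 + q^8 + q^12) has coefficients 1,0,0,0,1,0,0,0,1,0,0,0 for degrees 0…11.
Finally multiplying by (1 + q + q^2 + q^3), the product of all factors after the first has coefficients 1,1,1,1,1,1,1,1,1,1,1,1 for degrees 0…11.
[q^11] = 1·1 + 1·1 + 1·1 = 3.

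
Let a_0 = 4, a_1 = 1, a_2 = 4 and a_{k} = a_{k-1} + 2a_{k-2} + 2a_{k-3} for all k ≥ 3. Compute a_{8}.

696

The ordinary generating function has denominator 1 - x - 2x^2 - 2x^3.
Iterating the recurrence: a_0,…,a_{8} = 4, 1, 4, 14, 24, 60, 136, 304, 696.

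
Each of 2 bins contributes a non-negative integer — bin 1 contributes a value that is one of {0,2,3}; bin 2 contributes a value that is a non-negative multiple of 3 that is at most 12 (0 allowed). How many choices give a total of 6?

2

The generating function for the choices is (1 + x² + x³)·(1 + x³ + x⁶ + x⁹ + x¹²); the count is [x⁶].
(1 + x² + x³) has coefficients 1,0,1,1 for degrees 0…3.
(1 + x³ + x⁶ + x⁹ + x¹²) has coefficients 1,0,0,1,0,0,1 for degrees 0…6.
[x⁶] = 1·1 + 1·0 + 1·1 = 2.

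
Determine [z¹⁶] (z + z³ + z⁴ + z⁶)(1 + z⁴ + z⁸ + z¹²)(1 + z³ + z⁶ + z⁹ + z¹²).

(z + z³ + z⁴ + z⁶) has coefficients 0,1,0,1,1,0,1 for degrees 0…6.
(1 + z⁴ + z⁸ + z¹²) has coefficients 1,0,0,0,1,0,0,0,1,0,0,0,1,0,0,0,0 for degrees 0…16.
Finally multiplying by (1 + z³ + z⁶ + z⁹ + z¹²), the product of all factors after the first has coefficients 1,0,0,1,1,0,1,1,1,1,1,1,2,1,1,1,1 for degrees 0…16.
[z¹⁶] = 1·1 + 1·1 + 1·2 + 1·1 = 5.

5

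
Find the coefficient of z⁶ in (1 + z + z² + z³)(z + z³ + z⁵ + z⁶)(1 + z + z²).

(1 + z + z² + z³) has coefficients 1,1,1,1 for degrees 0…3.
(z + z³ + z⁵ + z⁶) has coefficients 0,1,0,1,0,1,1 for degrees 0…6.
Finally multiplying by (1 + z + z²), the product of all factors after the first has coefficients 0,1,1,2,1,2,2 for degrees 0…6.
[z⁶] = 1·2 + 1·2 + 1·1 + 1·2 = 7.

7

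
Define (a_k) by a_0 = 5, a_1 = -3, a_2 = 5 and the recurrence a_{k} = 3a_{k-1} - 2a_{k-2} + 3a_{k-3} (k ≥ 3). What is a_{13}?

The ordinary generating function has denominator 1 - 3y + 2y^2 - 3y^3.
Iterating the recurrence: a_0,…,a_{13} = 5, -3, 5, 36, 89, 210, 560, 1527, 4091, 10899, 29096, 77763, 207794, 555144.

555144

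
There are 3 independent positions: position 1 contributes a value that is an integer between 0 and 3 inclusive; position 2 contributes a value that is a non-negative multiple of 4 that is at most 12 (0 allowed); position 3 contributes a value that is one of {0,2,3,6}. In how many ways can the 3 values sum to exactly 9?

4

The generating function for the choices is (1 + z + z² + z³)·(1 + z⁴ + z⁸ + z¹²)·(1 + z² + z³ + z⁶); the count is [z⁹].
(1 + z + z² + z³) has coefficients 1,1,1,1 for degrees 0…3.
(1 + z⁴ + z⁸ + z¹²) has coefficients 1,0,0,0,1,0,0,0,1,0 for degrees 0…9.
Finally multiplying by (1 + z² + z³ + z⁶), the product of all factors after the first has coefficients 1,0,1,1,1,0,2,1,1,0 for degrees 0…9.
[z⁹] = 1·0 + 1·1 + 1·1 + 1·2 = 4.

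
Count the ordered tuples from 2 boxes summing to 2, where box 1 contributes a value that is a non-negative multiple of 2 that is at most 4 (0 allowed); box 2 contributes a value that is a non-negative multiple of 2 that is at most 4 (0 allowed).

2

The generating function for the choices is (1 + x² + x⁴)·(1 + x² + x⁴); the count is [x²].
(1 + x² + x⁴) has coefficients 1,0,1 for degrees 0…2.
(1 + x² + x⁴) has coefficients 1,0,1 for degrees 0…2.
[x²] = 1·1 + 1·1 = 2.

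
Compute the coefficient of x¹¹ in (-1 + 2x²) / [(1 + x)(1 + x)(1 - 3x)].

-77504

The denominator gives the recurrence a_n = a_(n−1) + 5a_(n−2) + 3a_(n−3) for n ≥ 3; the numerator fixes a_0 = -1, a_1 = -1, a_2 = -4.
Iterating: -1, -1, -4, -12, -35, -107, -318, -958, -2869, -8613, -25832, -77504, so a_11 = -77504.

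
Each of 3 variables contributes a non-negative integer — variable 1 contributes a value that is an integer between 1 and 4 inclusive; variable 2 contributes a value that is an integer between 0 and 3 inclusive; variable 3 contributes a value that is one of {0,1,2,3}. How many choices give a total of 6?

12

The generating function for the choices is (q + q^2 + q^3 + q^4)·(1 + q + q^2 + q^3)·(1 + q + q^2 + q^3); the count is [q^6].
(q + q^2 + q^3 + q^4) has coefficients 0,1,1,1,1 for degrees 0…4.
(1 + q + q^2 + q^3) has coefficients 1,1,1,1,0,0,0 for degrees 0…6.
Finally multiplying by (1 + q + q^2 + q^3), the product of all factors after the first has coefficients 1,2,3,4,3,2,1 for degrees 0…6.
[q^6] = 1·2 + 1·3 + 1·4 + 1·3 = 12.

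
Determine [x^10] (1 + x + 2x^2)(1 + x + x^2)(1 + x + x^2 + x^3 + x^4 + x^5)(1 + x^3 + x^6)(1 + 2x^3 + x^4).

(1 + x + 2x^2) has coefficients 1,1,2 for degrees 0…2.
(1 + x + x^2) has coefficients 1,1,1,0,0,0,0,0,0,0,0 for degrees 0…10.
Multiplying by (1 + x + x^2 + x^3 + x^4 + x^5) gives running coefficients 1,2,3,3,3,3,2,1,0,0,0 for degrees 0…10.
Multiplying by (1 + x^3 + x^6) gives running coefficients 1,2,3,4,5,6,6,6,6,5,4 for degrees 0…10.
Finally multiplying by (1 + 2x^3 + x^4), the product of all factors after the first has coefficients 1,2,3,6,10,14,17,20,23,23,22 for degrees 0…10.
[x^10] = 1·22 + 1·23 + 2·23 = 91.

91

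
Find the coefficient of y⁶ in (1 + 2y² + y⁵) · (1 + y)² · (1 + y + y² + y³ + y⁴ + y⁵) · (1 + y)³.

(1 + 2y² + y⁵) has coefficients 1,0,2,0,0,1 for degrees 0…5.
(1 + y)² has coefficients 1,2,1,0,0,0,0 for degrees 0…6.
Multiplying by (1 + y + y² + y³ + y⁴ + y⁵) gives running coefficients 1,3,4,4,4,4,3 for degrees 0…6.
Finally multiplying by (1 + y)³, the product of all factors after the first has coefficients 1,6,16,26,31,32,31 for degrees 0…6.
[y⁶] = 1·31 + 2·31 + 1·6 = 99.

99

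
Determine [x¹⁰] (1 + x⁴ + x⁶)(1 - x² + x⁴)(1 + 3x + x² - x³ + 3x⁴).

(1 + x⁴ + x⁶) has coefficients 1,0,0,0,1,0,1 for degrees 0…6.
(1 - x² + x⁴) has coefficients 1,0,-1,0,1,0,0,0,0,0,0 for degrees 0…10.
Finally multiplying by (1 + 3x + x² - x³ + 3x⁴), the product of all factors after the first has coefficients 1,3,0,-4,3,4,-2,-1,3,0,0 for degrees 0…10.
[x¹⁰] = 1·0 + 1·(-2) + 1·3 = 1.

1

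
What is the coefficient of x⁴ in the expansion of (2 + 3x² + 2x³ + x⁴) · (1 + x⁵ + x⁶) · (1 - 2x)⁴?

(2 + 3x² + 2x³ + x⁴) has coefficients 2,0,3,2,1 for degrees 0…4.
(1 + x⁵ + x⁶) has coefficients 1,0,0,0,0 for degrees 0…4.
Finally multiplying by (1 - 2x)⁴, the product of all factors after the first has coefficients 1,-8,24,-32,16 for degrees 0…4.
[x⁴] = 2·16 + 3·24 + 2·(-8) + 1·1 = 89.

89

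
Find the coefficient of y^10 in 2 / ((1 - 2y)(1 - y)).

4094

The denominator gives the recurrence a_n = 3a_(n−1) − 2a_(n−2) for n ≥ 2; the numerator fixes a_0 = 2, a_1 = 6.
Iterating: 2, 6, 14, 30, 62, 126, 254, 510, 1022, 2046, 4094, so a_10 = 4094.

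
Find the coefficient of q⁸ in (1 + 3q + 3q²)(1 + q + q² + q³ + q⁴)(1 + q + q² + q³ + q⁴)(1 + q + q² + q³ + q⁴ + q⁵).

145

(1 + 3q + 3q²) has coefficients 1,3,3 for degrees 0…2.
(1 + q + q² + q³ + q⁴) has coefficients 1,1,1,1,1,0,0,0,0 for degrees 0…8.
Multiplying by (1 + q + q² + q³ + q⁴) gives running coefficients 1,2,3,4,5,4,3,2,1 for degrees 0…8.
Finally multiplying by (1 + q + q² + q³ + q⁴ + q⁵), the product of all factors after the first has coefficients 1,3,6,10,15,19,21,21,19 for degrees 0…8.
[q⁸] = 1·19 + 3·21 + 3·21 = 145.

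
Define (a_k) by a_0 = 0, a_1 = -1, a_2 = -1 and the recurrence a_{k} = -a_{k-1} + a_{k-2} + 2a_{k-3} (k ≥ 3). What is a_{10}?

The ordinary generating function has denominator 1 + q - q^2 - 2q^3.
Iterating the recurrence: a_0,…,a_{10} = 0, -1, -1, 0, -3, 1, -4, -1, -1, -8, 5.

5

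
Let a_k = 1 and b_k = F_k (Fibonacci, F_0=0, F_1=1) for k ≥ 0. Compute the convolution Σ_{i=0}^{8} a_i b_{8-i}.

This is [x^8] in the product of the two ordinary generating functions.
Σ = 1·21 + 1·13 + 1·8 + 1·5 + 1·3 + 1·2 + 1·1 + 1·1 + 1·0 = 54.

54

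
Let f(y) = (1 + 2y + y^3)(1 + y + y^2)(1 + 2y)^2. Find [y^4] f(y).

(1 + 2y + y^3) has coefficients 1,2,0,1 for degrees 0…3.
(1 + y + y^2) has coefficients 1,1,1,0,0 for degrees 0…4.
Finally multiplying by (1 + 2y)^2, the product of all factors after the first has coefficients 1,5,9,8,4 for degrees 0…4.
[y^4] = 1·4 + 2·8 + 1·5 = 25.

25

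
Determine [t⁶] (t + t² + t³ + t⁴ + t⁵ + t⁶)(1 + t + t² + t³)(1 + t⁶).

4

(t + t² + t³ + t⁴ + t⁵ + t⁶) has coefficients 0,1,1,1,1,1,1 for degrees 0…6.
(1 + t + t² + t³) has coefficients 1,1,1,1,0,0,0 for degrees 0…6.
Finally multiplying by (1 + t⁶), the product of all factors after the first has coefficients 1,1,1,1,0,0,1 for degrees 0…6.
[t⁶] = 1·0 + 1·0 + 1·1 + 1·1 + 1·1 + 1·1 = 4.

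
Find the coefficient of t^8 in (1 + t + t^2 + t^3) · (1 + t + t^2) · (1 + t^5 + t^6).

(1 + t + t^2 + t^3) has coefficients 1,1,1,1 for degrees 0…3.
(1 + t + t^2) has coefficients 1,1,1,0,0,0,0,0,0 for degrees 0…8.
Finally multiplying by (1 + t^5 + t^6), the product of all factors after the first has coefficients 1,1,1,0,0,1,2,2,1 for degrees 0…8.
[t^8] = 1·1 + 1·2 + 1·2 + 1·1 = 6.

6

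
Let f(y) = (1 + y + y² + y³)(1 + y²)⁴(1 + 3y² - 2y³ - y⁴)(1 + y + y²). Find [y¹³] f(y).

(1 + y + y² + y³) has coefficients 1,1,1,1 for degrees 0…3.
(1 + y²)⁴ has coefficients 1,0,4,0,6,0,4,0,1,0,0,0,0,0 for degrees 0…13.
Multiplying by (1 + 3y² - 2y³ - y⁴) gives running coefficients 1,0,7,-2,17,-8,18,-12,7,-8,-1,-2,-1,0 for degrees 0…13.
Finally multiplying by (1 + y + y²), the product of all factors after the first has coefficients 1,1,8,5,22,7,27,-2,13,-13,-2,-11,-4,-3 for degrees 0…13.
[y¹³] = 1·(-3) + 1·(-4) + 1·(-11) + 1·(-2) = -20.

-20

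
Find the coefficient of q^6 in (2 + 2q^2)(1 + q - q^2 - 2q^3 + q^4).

(2 + 2q^2) has coefficients 2,0,2 for degrees 0…2.
(1 + q - q^2 - 2q^3 + q^4) has coefficients 1,1,-1,-2,1,0,0 for degrees 0…6.
[q^6] = 2·0 + 2·1 = 2.

2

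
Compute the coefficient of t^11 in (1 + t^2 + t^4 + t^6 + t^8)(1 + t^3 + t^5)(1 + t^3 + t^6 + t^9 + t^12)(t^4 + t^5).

6

(1 + t^2 + t^4 + t^6 + t^8) has coefficients 1,0,1,0,1,0,1,0,1 for degrees 0…8.
(1 + t^3 + t^5) has coefficients 1,0,0,1,0,1,0,0,0,0,0,0 for degrees 0…11.
Multiplying by (1 + t^3 + t^6 + t^9 + t^12) gives running coefficients 1,0,0,2,0,1,2,0,1,2,0,1 for degrees 0…11.
Finally multiplying by (t^4 + t^5), the product of all factors after the first has coefficients 0,0,0,0,1,1,0,2,2,1,3,2 for degrees 0…11.
[t^11] = 1·2 + 1·1 + 1·2 + 1·1 + 1·0 = 6.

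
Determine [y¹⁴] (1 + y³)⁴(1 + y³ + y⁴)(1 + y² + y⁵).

15

(1 + y³)⁴ has coefficients 1,0,0,4,0,0,6,0,0,4,0,0,1 for degrees 0…12.
(1 + y³ + y⁴) has coefficients 1,0,0,1,1,0,0,0,0,0,0,0,0,0,0 for degrees 0…14.
Finally multiplying by (1 + y² + y⁵), the product of all factors after the first has coefficients 1,0,1,1,1,2,1,0,1,1,0,0,0,0,0 for degrees 0…14.
[y¹⁴] = 1·0 + 4·0 + 6·1 + 4·2 + 1·1 = 15.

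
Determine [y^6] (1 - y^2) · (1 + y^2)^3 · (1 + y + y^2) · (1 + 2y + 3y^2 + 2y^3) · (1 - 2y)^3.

12

(1 - y^2) has coefficients 1,0,-1 for degrees 0…2.
(1 + y^2)^3 has coefficients 1,0,3,0,3,0,1 for degrees 0…6.
Multiplying by (1 + y + y^2) gives running coefficients 1,1,4,3,6,3,4 for degrees 0…6.
Multiplying by (1 + 2y + 3y^2 + 2y^3) gives running coefficients 1,3,9,16,26,32,34 for degrees 0…6.
Finally multiplying by (1 - 2y)^3, the product of all factors after the first has coefficients 1,-3,3,-10,14,-4,26 for degrees 0…6.
[y^6] = 1·26 − 1·14 = 12.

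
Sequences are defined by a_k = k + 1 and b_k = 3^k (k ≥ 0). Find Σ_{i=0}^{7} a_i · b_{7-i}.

4916

Write out a_i and b_{7-i} for i = 0,…,7 and sum the products.
Σ = 1·2187 + 2·729 + 3·243 + 4·81 + 5·27 + 6·9 + 7·3 + 8·1 = 4916.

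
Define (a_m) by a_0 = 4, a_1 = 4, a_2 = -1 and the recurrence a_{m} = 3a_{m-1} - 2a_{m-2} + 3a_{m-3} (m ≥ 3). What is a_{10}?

The ordinary generating function has denominator 1 - 3y + 2y^2 - 3y^3.
Iterating the recurrence: a_0,…,a_{10} = 4, 4, -1, 1, 17, 46, 107, 280, 764, 2053, 5471.

5471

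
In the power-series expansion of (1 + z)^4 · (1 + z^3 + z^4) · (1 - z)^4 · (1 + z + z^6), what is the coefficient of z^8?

9

(1 + z)^4 has coefficients 1,4,6,4,1 for degrees 0…4.
(1 + z^3 + z^4) has coefficients 1,0,0,1,1,0,0,0,0 for degrees 0…8.
Multiplying by (1 - z)^4 gives running coefficients 1,-4,6,-3,-2,2,2,-3,1 for degrees 0…8.
Finally multiplying by (1 + z + z^6), the product of all factors after the first has coefficients 1,-3,2,3,-5,0,5,-5,4 for degrees 0…8.
[z^8] = 1·4 + 4·(-5) + 6·5 + 4·0 + 1·(-5) = 9.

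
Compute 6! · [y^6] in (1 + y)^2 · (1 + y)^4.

The EGF product rule gives c_6 = Σ_{k_1+k_2=6} C(6; k_1,k_2) · ∏ g_i(k_i), where (1+y)^2 gives the falling factorial (2)_k; (1+y)^4 gives the falling factorial (4)_k.
g_1(k) for k = 0…6: 1, 2, 2, 0, 0, 0, 0.
g_2(k) for k = 0…6: 1, 4, 12, 24, 24, 0, 0.
c_6 = Σ_k C(6,k)·g_1(k)·g_2(6−k) = 15·2·24 = 720.

720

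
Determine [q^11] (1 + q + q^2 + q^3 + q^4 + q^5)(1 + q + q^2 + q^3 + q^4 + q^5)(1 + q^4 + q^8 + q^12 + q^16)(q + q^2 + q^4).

(1 + q + q^2 + q^3 + q^4 + q^5) has coefficients 1,1,1,1,1,1 for degrees 0…5.
(1 + q + q^2 + q^3 + q^4 + q^5) has coefficients 1,1,1,1,1,1,0,0,0,0,0,0 for degrees 0…11.
Multiplying by (1 + q^4 + q^8 + q^12 + q^16) gives running coefficients 1,1,1,1,2,2,1,1,2,2,1,1 for degrees 0…11.
Finally multiplying by (q + q^2 + q^4), the product of all factors after the first has coefficients 0,1,2,2,3,4,5,4,4,5,5,4 for degrees 0…11.
[q^11] = 1·4 + 1·5 + 1·5 + 1·4 + 1·4 + 1·5 = 27.

27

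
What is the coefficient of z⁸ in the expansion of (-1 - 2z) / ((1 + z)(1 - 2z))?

Partial fractions give a closed form: a_n = (1/3)·(-1)^n + (-4/3)·2^n.
At n = 8: a_8 = -341.

-341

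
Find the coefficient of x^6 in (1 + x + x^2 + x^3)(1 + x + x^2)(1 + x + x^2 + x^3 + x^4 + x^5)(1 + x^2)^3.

(1 + x + x^2 + x^3) has coefficients 1,1,1,1 for degrees 0…3.
(1 + x + x^2) has coefficients 1,1,1,0,0,0,0 for degrees 0…6.
Multiplying by (1 + x + x^2 + x^3 + x^4 + x^5) gives running coefficients 1,2,3,3,3,3,2 for degrees 0…6.
Finally multiplying by (1 + x^2)^3, the product of all factors after the first has coefficients 1,2,6,9,15,18,21 for degrees 0…6.
[x^6] = 1·21 + 1·18 + 1·15 + 1·9 = 63.

63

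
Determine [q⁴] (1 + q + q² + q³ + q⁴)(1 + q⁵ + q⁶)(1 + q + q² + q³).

(1 + q + q² + q³ + q⁴) has coefficients 1,1,1,1,1 for degrees 0…4.
(1 + q⁵ + q⁶) has coefficients 1,0,0,0,0 for degrees 0…4.
Finally multiplying by (1 + q + q² + q³), the product of all factors after the first has coefficients 1,1,1,1,0 for degrees 0…4.
[q⁴] = 1·0 + 1·1 + 1·1 + 1·1 + 1·1 = 4.

4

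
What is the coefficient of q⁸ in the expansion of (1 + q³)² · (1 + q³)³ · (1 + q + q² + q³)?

(1 + q³)² has coefficients 1,0,0,2,0,0,1 for degrees 0…6.
(1 + q³)³ has coefficients 1,0,0,3,0,0,3,0,0 for degrees 0…8.
Finally multiplying by (1 + q + q² + q³), the product of all factors after the first has coefficients 1,1,1,4,3,3,6,3,3 for degrees 0…8.
[q⁸] = 1·3 + 2·3 + 1·1 = 10.

10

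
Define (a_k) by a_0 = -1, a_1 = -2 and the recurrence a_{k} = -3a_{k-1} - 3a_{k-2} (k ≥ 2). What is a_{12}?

The ordinary generating function has denominator 1 + 3t + 3t^2.
Iterating the recurrence: a_0,…,a_{12} = -1, -2, 9, -21, 36, -45, 27, 54, -243, 567, -972, 1215, -729.

-729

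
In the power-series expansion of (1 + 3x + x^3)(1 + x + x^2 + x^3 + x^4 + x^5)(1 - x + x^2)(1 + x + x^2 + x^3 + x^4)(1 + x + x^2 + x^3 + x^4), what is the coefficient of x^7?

81

(1 + 3x + x^3) has coefficients 1,3,0,1 for degrees 0…3.
(1 + x + x^2 + x^3 + x^4 + x^5) has coefficients 1,1,1,1,1,1,0,0 for degrees 0…7.
Multiplying by (1 - x + x^2) gives running coefficients 1,0,1,1,1,1,0,1 for degrees 0…7.
Multiplying by (1 + x + x^2 + x^3 + x^4) gives running coefficients 1,1,2,3,4,4,4,4 for degrees 0…7.
Finally multiplying by (1 + x + x^2 + x^3 + x^4), the product of all factors after the first has coefficients 1,2,4,7,11,14,17,19 for degrees 0…7.
[x^7] = 1·19 + 3·17 + 1·11 = 81.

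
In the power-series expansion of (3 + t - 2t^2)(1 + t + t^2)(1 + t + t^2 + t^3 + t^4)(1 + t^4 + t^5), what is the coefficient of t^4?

(3 + t - 2t^2) has coefficients 3,1,-2 for degrees 0…2.
(1 + t + t^2) has coefficients 1,1,1,0,0 for degrees 0…4.
Multiplying by (1 + t + t^2 + t^3 + t^4) gives running coefficients 1,2,3,3,3 for degrees 0…4.
Finally multiplying by (1 + t^4 + t^5), the product of all factors after the first has coefficients 1,2,3,3,4 for degrees 0…4.
[t^4] = 3·4 + 1·3 − 2·3 = 9.

9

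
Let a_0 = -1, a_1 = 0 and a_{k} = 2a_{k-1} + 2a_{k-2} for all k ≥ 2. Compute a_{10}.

-4896

The ordinary generating function has denominator 1 - 2q - 2q^2.
Iterating the recurrence: a_0,…,a_{10} = -1, 0, -2, -4, -12, -32, -88, -240, -656, -1792, -4896.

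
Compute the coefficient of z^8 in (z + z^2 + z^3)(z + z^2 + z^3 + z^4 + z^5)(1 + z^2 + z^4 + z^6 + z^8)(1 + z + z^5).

17

(z + z^2 + z^3) has coefficients 0,1,1,1 for degrees 0…3.
(z + z^2 + z^3 + z^4 + z^5) has coefficients 0,1,1,1,1,1,0,0,0 for degrees 0…8.
Multiplying by (1 + z^2 + z^4 + z^6 + z^8) gives running coefficients 0,1,1,2,2,3,2,3,2 for degrees 0…8.
Finally multiplying by (1 + z + z^5), the product of all factors after the first has coefficients 0,1,2,3,4,5,6,6,7 for degrees 0…8.
[z^8] = 1·6 + 1·6 + 1·5 = 17.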